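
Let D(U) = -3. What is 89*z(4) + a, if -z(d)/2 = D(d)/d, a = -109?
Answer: 49/2 ≈ 24.500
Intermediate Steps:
z(d) = 6/d (z(d) = -(-6)/d = 6/d)
89*z(4) + a = 89*(6/4) - 109 = 89*(6*(¼)) - 109 = 89*(3/2) - 109 = 267/2 - 109 = 49/2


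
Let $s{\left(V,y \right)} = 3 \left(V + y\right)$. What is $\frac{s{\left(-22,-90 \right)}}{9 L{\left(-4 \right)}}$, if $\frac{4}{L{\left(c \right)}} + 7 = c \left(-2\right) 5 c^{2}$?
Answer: $-5908$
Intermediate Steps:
$s{\left(V,y \right)} = 3 V + 3 y$
$L{\left(c \right)} = \frac{4}{-7 - 10 c^{3}}$ ($L{\left(c \right)} = \frac{4}{-7 + c \left(-2\right) 5 c^{2}} = \frac{4}{-7 + - 2 c 5 c^{2}} = \frac{4}{-7 - 10 c^{3}}$)
$\frac{s{\left(-22,-90 \right)}}{9 L{\left(-4 \right)}} = \frac{3 \left(-22\right) + 3 \left(-90\right)}{9 \left(- \frac{4}{7 + 10 \left(-4\right)^{3}}\right)} = \frac{-66 - 270}{9 \left(- \frac{4}{7 + 10 \left(-64\right)}\right)} = - \frac{336}{9 \left(- \frac{4}{7 - 640}\right)} = - \frac{336}{9 \left(- \frac{4}{-633}\right)} = - \frac{336}{9 \left(\left(-4\right) \left(- \frac{1}{633}\right)\right)} = - \frac{336}{9 \cdot \frac{4}{633}} = - \frac{336}{\frac{12}{211}} = \left(-336\right) \frac{211}{12} = -5908$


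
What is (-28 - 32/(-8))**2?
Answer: 576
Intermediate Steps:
(-28 - 32/(-8))**2 = (-28 - 32*(-1/8))**2 = (-28 + 4)**2 = (-24)**2 = 576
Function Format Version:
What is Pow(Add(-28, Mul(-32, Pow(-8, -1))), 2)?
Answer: 576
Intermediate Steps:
Pow(Add(-28, Mul(-32, Pow(-8, -1))), 2) = Pow(Add(-28, Mul(-32, Rational(-1, 8))), 2) = Pow(Add(-28, 4), 2) = Pow(-24, 2) = 576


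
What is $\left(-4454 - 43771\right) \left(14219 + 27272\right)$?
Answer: $-2000903475$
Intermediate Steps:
$\left(-4454 - 43771\right) \left(14219 + 27272\right) = \left(-48225\right) 41491 = -2000903475$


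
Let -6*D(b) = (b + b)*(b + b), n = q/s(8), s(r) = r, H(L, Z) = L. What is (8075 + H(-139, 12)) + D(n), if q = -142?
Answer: 185423/24 ≈ 7726.0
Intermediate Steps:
n = -71/4 (n = -142/8 = -142*⅛ = -71/4 ≈ -17.750)
D(b) = -2*b²/3 (D(b) = -(b + b)*(b + b)/6 = -2*b*2*b/6 = -2*b²/3)
(8075 + H(-139, 12)) + D(n) = (8075 - 139) - 2*(-71/4)²/3 = 7936 - ⅔*5041/16 = 7936 - 5041/24 = 185423/24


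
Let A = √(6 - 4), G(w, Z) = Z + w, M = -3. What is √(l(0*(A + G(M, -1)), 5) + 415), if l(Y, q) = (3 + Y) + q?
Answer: 3*√47 ≈ 20.567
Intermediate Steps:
A = √2 ≈ 1.4142
l(Y, q) = 3 + Y + q
√(l(0*(A + G(M, -1)), 5) + 415) = √((3 + 0*(√2 + (-1 - 3)) + 5) + 415) = √((3 + 0*(√2 - 4) + 5) + 415) = √((3 + 0*(-4 + √2) + 5) + 415) = √((3 + 0 + 5) + 415) = √(8 + 415) = √423 = 3*√47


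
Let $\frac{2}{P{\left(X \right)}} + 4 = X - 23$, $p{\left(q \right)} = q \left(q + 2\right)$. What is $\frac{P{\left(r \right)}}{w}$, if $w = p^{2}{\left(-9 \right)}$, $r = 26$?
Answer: $- \frac{2}{3969} \approx -0.00050391$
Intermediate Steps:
$p{\left(q \right)} = q \left(2 + q\right)$
$P{\left(X \right)} = \frac{2}{-27 + X}$ ($P{\left(X \right)} = \frac{2}{-4 + \left(X - 23\right)} = \frac{2}{-4 + \left(-23 + X\right)} = \frac{2}{-27 + X}$)
$w = 3969$ ($w = \left(- 9 \left(2 - 9\right)\right)^{2} = \left(\left(-9\right) \left(-7\right)\right)^{2} = 63^{2} = 3969$)
$\frac{P{\left(r \right)}}{w} = \frac{2 \frac{1}{-27 + 26}}{3969} = \frac{2}{-1} \cdot \frac{1}{3969} = 2 \left(-1\right) \frac{1}{3969} = \left(-2\right) \frac{1}{3969} = - \frac{2}{3969}$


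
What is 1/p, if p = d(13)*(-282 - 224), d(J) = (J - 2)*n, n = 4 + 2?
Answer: -1/33396 ≈ -2.9944e-5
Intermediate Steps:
n = 6
d(J) = -12 + 6*J (d(J) = (J - 2)*6 = (-2 + J)*6 = -12 + 6*J)
p = -33396 (p = (-12 + 6*13)*(-282 - 224) = (-12 + 78)*(-506) = 66*(-506) = -33396)
1/p = 1/(-33396) = -1/33396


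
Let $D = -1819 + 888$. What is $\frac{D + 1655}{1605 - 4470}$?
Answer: $- \frac{724}{2865} \approx -0.25271$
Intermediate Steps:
$D = -931$
$\frac{D + 1655}{1605 - 4470} = \frac{-931 + 1655}{1605 - 4470} = \frac{724}{-2865} = 724 \left(- \frac{1}{2865}\right) = - \frac{724}{2865}$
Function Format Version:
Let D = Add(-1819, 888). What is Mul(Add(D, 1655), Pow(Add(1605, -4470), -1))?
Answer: Rational(-724, 2865) ≈ -0.25271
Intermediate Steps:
D = -931
Mul(Add(D, 1655), Pow(Add(1605, -4470), -1)) = Mul(Add(-931, 1655), Pow(Add(1605, -4470), -1)) = Mul(724, Pow(-2865, -1)) = Mul(724, Rational(-1, 2865)) = Rational(-724, 2865)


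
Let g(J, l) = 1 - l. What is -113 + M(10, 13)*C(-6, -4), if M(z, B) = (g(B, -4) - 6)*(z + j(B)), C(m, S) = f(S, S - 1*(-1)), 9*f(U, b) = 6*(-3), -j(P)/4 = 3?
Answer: -117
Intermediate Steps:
j(P) = -12 (j(P) = -4*3 = -12)
f(U, b) = -2 (f(U, b) = (6*(-3))/9 = (1/9)*(-18) = -2)
C(m, S) = -2
M(z, B) = 12 - z (M(z, B) = ((1 - 1*(-4)) - 6)*(z - 12) = ((1 + 4) - 6)*(-12 + z) = (5 - 6)*(-12 + z) = -(-12 + z) = 12 - z)
-113 + M(10, 13)*C(-6, -4) = -113 + (12 - 1*10)*(-2) = -113 + (12 - 10)*(-2) = -113 + 2*(-2) = -113 - 4 = -117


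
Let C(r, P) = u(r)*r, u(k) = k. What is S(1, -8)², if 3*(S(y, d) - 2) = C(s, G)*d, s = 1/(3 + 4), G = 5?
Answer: 81796/21609 ≈ 3.7853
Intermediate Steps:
s = ⅐ (s = 1/7 = ⅐ ≈ 0.14286)
C(r, P) = r² (C(r, P) = r*r = r²)
S(y, d) = 2 + d/147 (S(y, d) = 2 + ((⅐)²*d)/3 = 2 + (d/49)/3 = 2 + d/147)
S(1, -8)² = (2 + (1/147)*(-8))² = (2 - 8/147)² = (286/147)² = 81796/21609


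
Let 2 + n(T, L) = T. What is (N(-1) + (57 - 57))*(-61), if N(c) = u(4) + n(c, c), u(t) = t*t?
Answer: -793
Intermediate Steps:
n(T, L) = -2 + T
u(t) = t²
N(c) = 14 + c (N(c) = 4² + (-2 + c) = 16 + (-2 + c) = 14 + c)
(N(-1) + (57 - 57))*(-61) = ((14 - 1) + (57 - 57))*(-61) = (13 + 0)*(-61) = 13*(-61) = -793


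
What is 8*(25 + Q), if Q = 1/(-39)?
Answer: 7792/39 ≈ 199.79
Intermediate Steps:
Q = -1/39 ≈ -0.025641
8*(25 + Q) = 8*(25 - 1/39) = 8*(974/39) = 7792/39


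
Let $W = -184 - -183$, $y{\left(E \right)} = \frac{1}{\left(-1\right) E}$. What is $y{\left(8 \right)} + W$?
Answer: $- \frac{9}{8} \approx -1.125$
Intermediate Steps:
$y{\left(E \right)} = - \frac{1}{E}$
$W = -1$ ($W = -184 + 183 = -1$)
$y{\left(8 \right)} + W = - \frac{1}{8} - 1 = - \frac{9}{8}$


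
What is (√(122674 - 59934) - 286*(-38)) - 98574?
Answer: -87706 + 2*√15685 ≈ -87456.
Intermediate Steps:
(√(122674 - 59934) - 286*(-38)) - 98574 = (√62740 + 10868) - 98574 = (2*√15685 + 10868) - 98574 = (10868 + 2*√15685) - 98574 = -87706 + 2*√15685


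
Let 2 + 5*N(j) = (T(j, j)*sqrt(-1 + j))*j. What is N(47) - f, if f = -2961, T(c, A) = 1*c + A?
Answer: 14803/5 + 4418*sqrt(46)/5 ≈ 8953.5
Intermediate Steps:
T(c, A) = A + c (T(c, A) = c + A = A + c)
N(j) = -2/5 + 2*j**2*sqrt(-1 + j)/5 (N(j) = -2/5 + (((j + j)*sqrt(-1 + j))*j)/5 = -2/5 + (((2*j)*sqrt(-1 + j))*j)/5 = -2/5 + ((2*j*sqrt(-1 + j))*j)/5 = -2/5 + (2*j**2*sqrt(-1 + j))/5 = -2/5 + 2*j**2*sqrt(-1 + j)/5)
N(47) - f = (-2/5 + (2/5)*47**2*sqrt(-1 + 47)) - 1*(-2961) = (-2/5 + (2/5)*2209*sqrt(46)) + 2961 = (-2/5 + 4418*sqrt(46)/5) + 2961 = 14803/5 + 4418*sqrt(46)/5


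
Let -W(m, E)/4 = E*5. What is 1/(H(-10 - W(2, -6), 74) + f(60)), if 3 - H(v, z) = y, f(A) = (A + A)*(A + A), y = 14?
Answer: 1/14389 ≈ 6.9498e-5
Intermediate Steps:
W(m, E) = -20*E (W(m, E) = -4*E*5 = -20*E)
f(A) = 4*A² (f(A) = (2*A)*(2*A) = 4*A²)
H(v, z) = -11 (H(v, z) = 3 - 1*14 = 3 - 14 = -11)
1/(H(-10 - W(2, -6), 74) + f(60)) = 1/(-11 + 4*60²) = 1/(-11 + 4*3600) = 1/(-11 + 14400) = 1/14389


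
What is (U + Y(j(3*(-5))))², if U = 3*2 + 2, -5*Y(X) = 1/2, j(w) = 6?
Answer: 6241/100 ≈ 62.410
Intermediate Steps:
Y(X) = -⅒ (Y(X) = -⅕/2 = -⅕*½ = -⅒)
U = 8 (U = 6 + 2 = 8)
(U + Y(j(3*(-5))))² = (8 - ⅒)² = (79/10)² = 6241/100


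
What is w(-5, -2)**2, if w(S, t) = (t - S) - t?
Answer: 25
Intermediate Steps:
w(S, t) = -S
w(-5, -2)**2 = (-1*(-5))**2 = 5**2 = 25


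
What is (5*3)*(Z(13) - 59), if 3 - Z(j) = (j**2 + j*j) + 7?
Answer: -6015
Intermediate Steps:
Z(j) = -4 - 2*j**2 (Z(j) = 3 - ((j**2 + j*j) + 7) = 3 - ((j**2 + j**2) + 7) = 3 - (2*j**2 + 7) = 3 - (7 + 2*j**2) = 3 + (-7 - 2*j**2) = -4 - 2*j**2)
(5*3)*(Z(13) - 59) = (5*3)*((-4 - 2*13**2) - 59) = 15*((-4 - 2*169) - 59) = 15*((-4 - 338) - 59) = 15*(-342 - 59) = 15*(-401) = -6015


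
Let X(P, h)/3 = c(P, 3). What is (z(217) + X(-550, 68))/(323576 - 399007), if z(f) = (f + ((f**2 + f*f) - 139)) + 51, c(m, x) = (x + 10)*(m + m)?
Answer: -51407/75431 ≈ -0.68151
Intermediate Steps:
c(m, x) = 2*m*(10 + x) (c(m, x) = (10 + x)*(2*m) = 2*m*(10 + x))
X(P, h) = 78*P (X(P, h) = 3*(2*P*(10 + 3)) = 3*(2*P*13) = 3*(26*P) = 78*P)
z(f) = -88 + f + 2*f**2 (z(f) = (f + ((f**2 + f**2) - 139)) + 51 = (f + (2*f**2 - 139)) + 51 = (f + (-139 + 2*f**2)) + 51 = (-139 + f + 2*f**2) + 51 = -88 + f + 2*f**2)
(z(217) + X(-550, 68))/(323576 - 399007) = ((-88 + 217 + 2*217**2) + 78*(-550))/(323576 - 399007) = ((-88 + 217 + 2*47089) - 42900)/(-75431) = ((-88 + 217 + 94178) - 42900)*(-1/75431) = (94307 - 42900)*(-1/75431) = 51407*(-1/75431) = -51407/75431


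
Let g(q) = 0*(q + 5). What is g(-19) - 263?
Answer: -263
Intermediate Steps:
g(q) = 0 (g(q) = 0*(5 + q) = 0)
g(-19) - 263 = 0 - 263 = -263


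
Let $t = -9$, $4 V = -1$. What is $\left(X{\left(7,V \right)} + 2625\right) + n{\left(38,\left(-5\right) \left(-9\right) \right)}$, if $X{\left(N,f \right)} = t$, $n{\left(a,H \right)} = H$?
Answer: $2661$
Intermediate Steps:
$V = - \frac{1}{4}$ ($V = \frac{1}{4} \left(-1\right) = - \frac{1}{4} \approx -0.25$)
$X{\left(N,f \right)} = -9$
$\left(X{\left(7,V \right)} + 2625\right) + n{\left(38,\left(-5\right) \left(-9\right) \right)} = \left(-9 + 2625\right) - -45 = 2616 + 45 = 2661$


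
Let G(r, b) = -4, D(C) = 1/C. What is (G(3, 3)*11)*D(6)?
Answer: -22/3 ≈ -7.3333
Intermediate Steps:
D(C) = 1/C
(G(3, 3)*11)*D(6) = -4*11/6 = -44*⅙ = -22/3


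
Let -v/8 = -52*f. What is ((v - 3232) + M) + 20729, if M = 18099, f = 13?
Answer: 41004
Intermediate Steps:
v = 5408 (v = -(-416)*13 = -8*(-676) = 5408)
((v - 3232) + M) + 20729 = ((5408 - 3232) + 18099) + 20729 = (2176 + 18099) + 20729 = 20275 + 20729 = 41004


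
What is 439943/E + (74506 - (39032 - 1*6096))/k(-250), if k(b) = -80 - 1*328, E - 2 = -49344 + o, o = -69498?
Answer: -639959443/6060840 ≈ -105.59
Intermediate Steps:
E = -118840 (E = 2 + (-49344 - 69498) = 2 - 118842 = -118840)
k(b) = -408 (k(b) = -80 - 328 = -408)
439943/E + (74506 - (39032 - 1*6096))/k(-250) = 439943/(-118840) + (74506 - (39032 - 1*6096))/(-408) = 439943*(-1/118840) + (74506 - (39032 - 6096))*(-1/408) = -439943/118840 + (74506 - 1*32936)*(-1/408) = -439943/118840 + (74506 - 32936)*(-1/408) = -439943/118840 + 41570*(-1/408) = -439943/118840 - 20785/204 = -639959443/6060840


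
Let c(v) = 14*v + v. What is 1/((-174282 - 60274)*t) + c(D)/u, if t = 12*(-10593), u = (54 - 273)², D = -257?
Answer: -12771109773791/158888507423184 ≈ -0.080378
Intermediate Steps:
u = 47961 (u = (-219)² = 47961)
t = -127116
c(v) = 15*v
1/((-174282 - 60274)*t) + c(D)/u = 1/(-174282 - 60274*(-127116)) + (15*(-257))/47961 = -1/127116/(-234556) - 3855*1/47961 = -1/234556*(-1/127116) - 1285/15987 = 1/29815820496 - 1285/15987 = -12771109773791/158888507423184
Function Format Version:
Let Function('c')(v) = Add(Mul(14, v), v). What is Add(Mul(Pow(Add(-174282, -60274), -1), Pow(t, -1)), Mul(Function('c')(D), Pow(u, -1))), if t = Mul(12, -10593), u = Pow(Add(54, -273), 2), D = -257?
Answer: Rational(-12771109773791, 158888507423184) ≈ -0.080378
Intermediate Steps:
u = 47961 (u = Pow(-219, 2) = 47961)
t = -127116
Function('c')(v) = Mul(15, v)
Add(Mul(Pow(Add(-174282, -60274), -1), Pow(t, -1)), Mul(Function('c')(D), Pow(u, -1))) = Add(Mul(Pow(Add(-174282, -60274), -1), Pow(-127116, -1)), Mul(Mul(15, -257), Pow(47961, -1))) = Add(Mul(Pow(-234556, -1), Rational(-1, 127116)), Mul(-3855, Rational(1, 47961))) = Add(Mul(Rational(-1, 234556), Rational(-1, 127116)), Rational(-1285, 15987)) = Add(Rational(1, 29815820496), Rational(-1285, 15987)) = Rational(-12771109773791, 158888507423184)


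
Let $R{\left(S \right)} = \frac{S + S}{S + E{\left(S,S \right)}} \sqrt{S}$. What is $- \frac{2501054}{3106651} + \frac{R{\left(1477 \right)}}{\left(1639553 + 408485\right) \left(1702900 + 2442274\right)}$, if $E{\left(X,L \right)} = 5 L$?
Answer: $- \frac{2501054}{3106651} + \frac{\sqrt{1477}}{25468421605836} \approx -0.80506$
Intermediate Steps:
$R{\left(S \right)} = \frac{\sqrt{S}}{3}$ ($R{\left(S \right)} = \frac{S + S}{S + 5 S} \sqrt{S} = \frac{2 S}{6 S} \sqrt{S} = 2 S \frac{1}{6 S} \sqrt{S} = \frac{\sqrt{S}}{3}$)
$- \frac{2501054}{3106651} + \frac{R{\left(1477 \right)}}{\left(1639553 + 408485\right) \left(1702900 + 2442274\right)} = - \frac{2501054}{3106651} + \frac{\frac{1}{3} \sqrt{1477}}{\left(1639553 + 408485\right) \left(1702900 + 2442274\right)} = \left(-2501054\right) \frac{1}{3106651} + \frac{\frac{1}{3} \sqrt{1477}}{2048038 \cdot 4145174} = - \frac{2501054}{3106651} + \frac{\frac{1}{3} \sqrt{1477}}{8489473868612} = - \frac{2501054}{3106651} + \frac{\sqrt{1477}}{3} \cdot \frac{1}{8489473868612} = - \frac{2501054}{3106651} + \frac{\sqrt{1477}}{25468421605836}$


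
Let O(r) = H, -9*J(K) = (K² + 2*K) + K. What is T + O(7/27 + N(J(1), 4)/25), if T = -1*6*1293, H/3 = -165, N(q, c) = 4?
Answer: -8253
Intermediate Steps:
J(K) = -K/3 - K²/9 (J(K) = -((K² + 2*K) + K)/9 = -(K² + 3*K)/9 = -K/3 - K²/9)
H = -495 (H = 3*(-165) = -495)
O(r) = -495
T = -7758 (T = -6*1293 = -7758)
T + O(7/27 + N(J(1), 4)/25) = -7758 - 495 = -8253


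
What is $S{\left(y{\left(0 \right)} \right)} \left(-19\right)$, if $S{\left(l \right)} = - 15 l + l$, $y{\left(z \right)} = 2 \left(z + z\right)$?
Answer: $0$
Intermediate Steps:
$y{\left(z \right)} = 4 z$ ($y{\left(z \right)} = 2 \cdot 2 z = 4 z$)
$S{\left(l \right)} = - 14 l$
$S{\left(y{\left(0 \right)} \right)} \left(-19\right) = - 14 \cdot 4 \cdot 0 \left(-19\right) = \left(-14\right) 0 \left(-19\right) = 0 \left(-19\right) = 0$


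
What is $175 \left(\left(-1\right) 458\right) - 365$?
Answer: $-80515$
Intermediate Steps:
$175 \left(\left(-1\right) 458\right) - 365 = 175 \left(-458\right) - 365 = -80150 - 365 = -80515$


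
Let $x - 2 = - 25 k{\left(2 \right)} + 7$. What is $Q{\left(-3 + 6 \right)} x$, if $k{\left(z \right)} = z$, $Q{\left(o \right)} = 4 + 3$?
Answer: $-287$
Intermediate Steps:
$Q{\left(o \right)} = 7$
$x = -41$ ($x = 2 + \left(\left(-25\right) 2 + 7\right) = 2 + \left(-50 + 7\right) = 2 - 43 = -41$)
$Q{\left(-3 + 6 \right)} x = 7 \left(-41\right) = -287$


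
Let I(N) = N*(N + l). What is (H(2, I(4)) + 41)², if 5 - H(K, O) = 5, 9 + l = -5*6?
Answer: 1681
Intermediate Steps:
l = -39 (l = -9 - 5*6 = -9 - 30 = -39)
I(N) = N*(-39 + N) (I(N) = N*(N - 39) = N*(-39 + N))
H(K, O) = 0 (H(K, O) = 5 - 1*5 = 5 - 5 = 0)
(H(2, I(4)) + 41)² = (0 + 41)² = 41² = 1681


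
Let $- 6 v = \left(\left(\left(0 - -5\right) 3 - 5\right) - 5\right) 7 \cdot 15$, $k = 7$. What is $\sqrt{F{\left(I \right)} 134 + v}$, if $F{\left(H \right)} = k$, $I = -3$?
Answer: $\frac{9 \sqrt{42}}{2} \approx 29.163$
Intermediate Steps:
$F{\left(H \right)} = 7$
$v = - \frac{175}{2}$ ($v = - \frac{\left(\left(\left(0 - -5\right) 3 - 5\right) - 5\right) 7 \cdot 15}{6} = - \frac{\left(\left(\left(0 + 5\right) 3 - 5\right) - 5\right) 7 \cdot 15}{6} = - \frac{\left(\left(5 \cdot 3 - 5\right) - 5\right) 7 \cdot 15}{6} = - \frac{\left(\left(15 - 5\right) - 5\right) 7 \cdot 15}{6} = - \frac{\left(10 - 5\right) 7 \cdot 15}{6} = - \frac{5 \cdot 7 \cdot 15}{6} = - \frac{35 \cdot 15}{6} = \left(- \frac{1}{6}\right) 525 = - \frac{175}{2} \approx -87.5$)
$\sqrt{F{\left(I \right)} 134 + v} = \sqrt{7 \cdot 134 - \frac{175}{2}} = \sqrt{938 - \frac{175}{2}} = \sqrt{\frac{1701}{2}} = \frac{9 \sqrt{42}}{2}$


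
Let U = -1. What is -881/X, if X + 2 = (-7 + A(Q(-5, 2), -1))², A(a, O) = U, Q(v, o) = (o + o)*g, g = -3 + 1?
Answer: -881/62 ≈ -14.210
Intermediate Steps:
g = -2
Q(v, o) = -4*o (Q(v, o) = (o + o)*(-2) = (2*o)*(-2) = -4*o)
A(a, O) = -1
X = 62 (X = -2 + (-7 - 1)² = -2 + (-8)² = -2 + 64 = 62)
-881/X = -881/62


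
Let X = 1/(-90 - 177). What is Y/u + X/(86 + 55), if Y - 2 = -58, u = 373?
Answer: -2108605/14042331 ≈ -0.15016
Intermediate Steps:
Y = -56 (Y = 2 - 58 = -56)
X = -1/267 (X = 1/(-267) = -1/267 ≈ -0.0037453)
Y/u + X/(86 + 55) = -56/373 - 1/(267*(86 + 55)) = -56*1/373 - 1/267/141 = -56/373 - 1/267*1/141 = -56/373 - 1/37647 = -2108605/14042331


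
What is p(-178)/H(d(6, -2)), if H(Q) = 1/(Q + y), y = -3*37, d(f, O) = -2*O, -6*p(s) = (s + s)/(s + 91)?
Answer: 19046/261 ≈ 72.973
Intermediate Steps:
p(s) = -s/(3*(91 + s)) (p(s) = -(s + s)/(6*(s + 91)) = -2*s/(6*(91 + s)) = -s/(3*(91 + s)))
y = -111
H(Q) = 1/(-111 + Q) (H(Q) = 1/(Q - 111) = 1/(-111 + Q))
p(-178)/H(d(6, -2)) = (-1*(-178)/(273 + 3*(-178)))/(1/(-111 - 2*(-2))) = (-1*(-178)/(273 - 534))/(1/(-111 + 4)) = (-1*(-178)/(-261))/(1/(-107)) = (-1*(-178)*(-1/261))/(-1/107) = -178/261*(-107) = 19046/261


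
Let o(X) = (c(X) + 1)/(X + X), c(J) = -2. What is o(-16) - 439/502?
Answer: -6773/8032 ≈ -0.84325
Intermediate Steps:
o(X) = -1/(2*X) (o(X) = (-2 + 1)/(X + X) = -1/(2*X))
o(-16) - 439/502 = -1/2/(-16) - 439/502 = -1/2*(-1/16) - 439/502 = 1/32 - 1*439/502 = 1/32 - 439/502 = -6773/8032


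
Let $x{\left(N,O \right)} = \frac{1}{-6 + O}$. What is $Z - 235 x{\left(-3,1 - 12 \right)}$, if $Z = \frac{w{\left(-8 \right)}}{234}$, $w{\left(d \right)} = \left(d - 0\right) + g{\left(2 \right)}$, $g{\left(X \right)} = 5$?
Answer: $\frac{18313}{1326} \approx 13.811$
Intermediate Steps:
$w{\left(d \right)} = 5 + d$ ($w{\left(d \right)} = \left(d - 0\right) + 5 = \left(d + 0\right) + 5 = d + 5 = 5 + d$)
$Z = - \frac{1}{78}$ ($Z = \frac{5 - 8}{234} = \left(-3\right) \frac{1}{234} = - \frac{1}{78} \approx -0.012821$)
$Z - 235 x{\left(-3,1 - 12 \right)} = - \frac{1}{78} - \frac{235}{-6 + \left(1 - 12\right)} = - \frac{1}{78} - \frac{235}{-6 - 11} = - \frac{1}{78} - \frac{235}{-17} = - \frac{1}{78} - - \frac{235}{17} = - \frac{1}{78} + \frac{235}{17} = \frac{18313}{1326}$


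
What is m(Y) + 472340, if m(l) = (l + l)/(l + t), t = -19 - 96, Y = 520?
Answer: 38259748/81 ≈ 4.7234e+5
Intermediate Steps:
t = -115
m(l) = 2*l/(-115 + l) (m(l) = (l + l)/(l - 115) = (2*l)/(-115 + l) = 2*l/(-115 + l))
m(Y) + 472340 = 2*520/(-115 + 520) + 472340 = 2*520/405 + 472340 = 2*520*(1/405) + 472340 = 208/81 + 472340 = 38259748/81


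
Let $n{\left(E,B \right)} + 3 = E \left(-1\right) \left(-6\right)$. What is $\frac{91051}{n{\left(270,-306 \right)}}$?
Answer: $\frac{91051}{1617} \approx 56.309$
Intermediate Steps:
$n{\left(E,B \right)} = -3 + 6 E$ ($n{\left(E,B \right)} = -3 + E \left(-1\right) \left(-6\right) = -3 + - E \left(-6\right) = -3 + 6 E$)
$\frac{91051}{n{\left(270,-306 \right)}} = \frac{91051}{-3 + 6 \cdot 270} = \frac{91051}{-3 + 1620} = \frac{91051}{1617}$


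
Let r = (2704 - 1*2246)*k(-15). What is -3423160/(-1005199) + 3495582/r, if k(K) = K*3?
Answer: -14714547877/88534835 ≈ -166.20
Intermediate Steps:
k(K) = 3*K
r = -20610 (r = (2704 - 1*2246)*(3*(-15)) = (2704 - 2246)*(-45) = 458*(-45) = -20610)
-3423160/(-1005199) + 3495582/r = -3423160/(-1005199) + 3495582/(-20610) = -3423160*(-1/1005199) + 3495582*(-1/20610) = 263320/77323 - 194199/1145 = -14714547877/88534835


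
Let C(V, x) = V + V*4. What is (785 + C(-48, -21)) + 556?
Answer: 1101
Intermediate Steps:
C(V, x) = 5*V (C(V, x) = V + 4*V = 5*V)
(785 + C(-48, -21)) + 556 = (785 + 5*(-48)) + 556 = (785 - 240) + 556 = 545 + 556 = 1101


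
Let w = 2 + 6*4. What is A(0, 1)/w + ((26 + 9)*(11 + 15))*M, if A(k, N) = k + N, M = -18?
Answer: -425879/26 ≈ -16380.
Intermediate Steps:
w = 26 (w = 2 + 24 = 26)
A(k, N) = N + k
A(0, 1)/w + ((26 + 9)*(11 + 15))*M = (1 + 0)/26 + ((26 + 9)*(11 + 15))*(-18) = 1*(1/26) + (35*26)*(-18) = 1/26 + 910*(-18) = 1/26 - 16380 = -425879/26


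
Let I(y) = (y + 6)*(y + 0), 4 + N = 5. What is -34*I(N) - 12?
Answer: -250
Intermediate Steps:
N = 1 (N = -4 + 5 = 1)
I(y) = y*(6 + y) (I(y) = (6 + y)*y = y*(6 + y))
-34*I(N) - 12 = -34*(6 + 1) - 12 = -34*7 - 12 = -238 - 12 = -250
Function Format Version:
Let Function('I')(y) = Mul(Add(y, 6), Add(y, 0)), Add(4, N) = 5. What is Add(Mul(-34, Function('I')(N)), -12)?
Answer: -250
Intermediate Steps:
N = 1 (N = Add(-4, 5) = 1)
Function('I')(y) = Mul(y, Add(6, y)) (Function('I')(y) = Mul(Add(6, y), y) = Mul(y, Add(6, y)))
Add(Mul(-34, Function('I')(N)), -12) = Add(Mul(-34, Mul(1, Add(6, 1))), -12) = Add(Mul(-34, Mul(1, 7)), -12) = Add(Mul(-34, 7), -12) = Add(-238, -12) = -250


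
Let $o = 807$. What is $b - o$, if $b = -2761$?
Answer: $-3568$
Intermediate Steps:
$b - o = -2761 - 807 = -3568$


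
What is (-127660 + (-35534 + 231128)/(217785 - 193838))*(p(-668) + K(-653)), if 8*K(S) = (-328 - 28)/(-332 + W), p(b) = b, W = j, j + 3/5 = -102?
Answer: 633796360015497/7433833 ≈ 8.5258e+7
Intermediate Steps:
j = -513/5 (j = -⅗ - 102 = -513/5 ≈ -102.60)
W = -513/5 ≈ -102.60
K(S) = 445/4346 (K(S) = ((-328 - 28)/(-332 - 513/5))/8 = (-356/(-2173/5))/8 = (-356*(-5/2173))/8 = (⅛)*(1780/2173) = 445/4346)
(-127660 + (-35534 + 231128)/(217785 - 193838))*(p(-668) + K(-653)) = (-127660 + (-35534 + 231128)/(217785 - 193838))*(-668 + 445/4346) = (-127660 + 195594/23947)*(-2902683/4346) = (-127660 + 195594*(1/23947))*(-2902683/4346) = (-127660 + 27942/3421)*(-2902683/4346) = -436696918/3421*(-2902683/4346) = 633796360015497/7433833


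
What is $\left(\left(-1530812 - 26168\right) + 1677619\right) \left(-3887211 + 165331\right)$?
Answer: $-449003881320$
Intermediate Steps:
$\left(\left(-1530812 - 26168\right) + 1677619\right) \left(-3887211 + 165331\right) = \left(-1556980 + 1677619\right) \left(-3721880\right) = 120639 \left(-3721880\right) = -449003881320$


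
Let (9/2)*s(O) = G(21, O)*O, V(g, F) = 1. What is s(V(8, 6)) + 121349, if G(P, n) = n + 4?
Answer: 1092151/9 ≈ 1.2135e+5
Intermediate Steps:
G(P, n) = 4 + n
s(O) = 2*O*(4 + O)/9 (s(O) = 2*((4 + O)*O)/9 = 2*(O*(4 + O))/9 = 2*O*(4 + O)/9)
s(V(8, 6)) + 121349 = (2/9)*1*(4 + 1) + 121349 = (2/9)*1*5 + 121349 = 10/9 + 121349 = 1092151/9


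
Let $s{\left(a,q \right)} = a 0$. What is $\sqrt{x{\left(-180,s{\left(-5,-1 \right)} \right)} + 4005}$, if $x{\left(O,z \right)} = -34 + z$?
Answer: $19 \sqrt{11} \approx 63.016$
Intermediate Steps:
$s{\left(a,q \right)} = 0$
$\sqrt{x{\left(-180,s{\left(-5,-1 \right)} \right)} + 4005} = \sqrt{\left(-34 + 0\right) + 4005} = \sqrt{-34 + 4005} = \sqrt{3971} = 19 \sqrt{11}$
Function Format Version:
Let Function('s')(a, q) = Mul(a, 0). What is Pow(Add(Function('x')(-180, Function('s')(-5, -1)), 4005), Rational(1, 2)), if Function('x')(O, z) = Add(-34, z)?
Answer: Mul(19, Pow(11, Rational(1, 2))) ≈ 63.016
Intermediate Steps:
Function('s')(a, q) = 0
Pow(Add(Function('x')(-180, Function('s')(-5, -1)), 4005), Rational(1, 2)) = Pow(Add(Add(-34, 0), 4005), Rational(1, 2)) = Pow(Add(-34, 4005), Rational(1, 2)) = Pow(3971, Rational(1, 2)) = Mul(19, Pow(11, Rational(1, 2)))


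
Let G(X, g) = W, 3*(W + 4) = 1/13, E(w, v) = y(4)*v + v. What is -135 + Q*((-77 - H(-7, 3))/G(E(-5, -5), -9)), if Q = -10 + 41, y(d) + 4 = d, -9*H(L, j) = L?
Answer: 1415/3 ≈ 471.67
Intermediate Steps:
H(L, j) = -L/9
y(d) = -4 + d
E(w, v) = v (E(w, v) = (-4 + 4)*v + v = 0*v + v = 0 + v = v)
Q = 31
W = -155/39 (W = -4 + (1/3)/13 = -4 + (1/3)*(1/13) = -4 + 1/39 = -155/39 ≈ -3.9744)
G(X, g) = -155/39
-135 + Q*((-77 - H(-7, 3))/G(E(-5, -5), -9)) = -135 + 31*((-77 - (-1)*(-7)/9)/(-155/39)) = -135 + 31*((-77 - 1*7/9)*(-39/155)) = -135 + 31*((-77 - 7/9)*(-39/155)) = -135 + 31*(-700/9*(-39/155)) = -135 + 31*(1820/93) = -135 + 1820/3 = 1415/3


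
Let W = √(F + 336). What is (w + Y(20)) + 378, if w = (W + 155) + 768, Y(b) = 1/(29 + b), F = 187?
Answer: 63750/49 + √523 ≈ 1323.9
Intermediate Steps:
W = √523 (W = √(187 + 336) = √523 ≈ 22.869)
w = 923 + √523 (w = (√523 + 155) + 768 = (155 + √523) + 768 = 923 + √523 ≈ 945.87)
(w + Y(20)) + 378 = ((923 + √523) + 1/(29 + 20)) + 378 = ((923 + √523) + 1/49) + 378 = (45228/49 + √523) + 378 = 63750/49 + √523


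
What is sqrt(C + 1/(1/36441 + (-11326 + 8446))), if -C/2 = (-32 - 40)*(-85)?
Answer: 3*I*sqrt(14979746376607357631)/104950079 ≈ 110.63*I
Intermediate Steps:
C = -12240 (C = -2*(-32 - 40)*(-85) = -(-144)*(-85) = -2*6120 = -12240)
sqrt(C + 1/(1/36441 + (-11326 + 8446))) = sqrt(-12240 + 1/(1/36441 + (-11326 + 8446))) = sqrt(-12240 + 1/(1/36441 - 2880)) = sqrt(-12240 + 1/(-104950079/36441)) = sqrt(-12240 - 36441/104950079) = sqrt(-1284589003401/104950079) = 3*I*sqrt(14979746376607357631)/104950079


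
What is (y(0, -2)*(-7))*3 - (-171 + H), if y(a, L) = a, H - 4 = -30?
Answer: 197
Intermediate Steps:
H = -26 (H = 4 - 30 = -26)
(y(0, -2)*(-7))*3 - (-171 + H) = (0*(-7))*3 - (-171 - 26) = 0*3 - 1*(-197) = 0 + 197 = 197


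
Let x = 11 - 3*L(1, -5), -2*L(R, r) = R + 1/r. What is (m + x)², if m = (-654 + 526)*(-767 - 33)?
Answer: 262206467721/25 ≈ 1.0488e+10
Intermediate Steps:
L(R, r) = -R/2 - 1/(2*r) (L(R, r) = -(R + 1/r)/2 = -R/2 - 1/(2*r))
m = 102400 (m = -128*(-800) = 102400)
x = 61/5 (x = 11 - 3*(-1 - 1*1*(-5))/(2*(-5)) = 11 - 3*(-1)*(-1 + 5)/(2*5) = 11 - 3*(-1)*4/(2*5) = 11 - 3*(-⅖) = 11 + 6/5 = 61/5 ≈ 12.200)
(m + x)² = (102400 + 61/5)² = (512061/5)² = 262206467721/25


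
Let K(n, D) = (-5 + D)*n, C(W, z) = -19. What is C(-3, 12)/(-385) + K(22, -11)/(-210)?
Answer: 1993/1155 ≈ 1.7255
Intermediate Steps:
K(n, D) = n*(-5 + D)
C(-3, 12)/(-385) + K(22, -11)/(-210) = -19/(-385) + (22*(-5 - 11))/(-210) = -19*(-1/385) + (22*(-16))*(-1/210) = 19/385 - 352*(-1/210) = 19/385 + 176/105 = 1993/1155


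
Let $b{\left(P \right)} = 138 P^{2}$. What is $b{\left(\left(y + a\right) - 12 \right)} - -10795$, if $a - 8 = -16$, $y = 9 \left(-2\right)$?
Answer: $210067$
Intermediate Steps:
$y = -18$
$a = -8$ ($a = 8 - 16 = -8$)
$b{\left(\left(y + a\right) - 12 \right)} - -10795 = 138 \left(\left(-18 - 8\right) - 12\right)^{2} - -10795 = 138 \left(-26 - 12\right)^{2} + 10795 = 138 \left(-38\right)^{2} + 10795 = 138 \cdot 1444 + 10795 = 199272 + 10795 = 210067$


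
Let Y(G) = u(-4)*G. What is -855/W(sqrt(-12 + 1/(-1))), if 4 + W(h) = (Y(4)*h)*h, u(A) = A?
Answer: -285/68 ≈ -4.1912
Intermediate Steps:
Y(G) = -4*G
W(h) = -4 - 16*h**2 (W(h) = -4 + ((-4*4)*h)*h = -4 + (-16*h)*h = -4 - 16*h**2)
-855/W(sqrt(-12 + 1/(-1))) = -855/(-4 - 16*(sqrt(-12 + 1/(-1)))**2) = -855/(-4 - 16*(sqrt(-12 - 1))**2) = -855/(-4 - 16*(sqrt(-13))**2) = -855/(-4 - 16*(I*sqrt(13))**2) = -855/(-4 - 16*(-13)) = -855/(-4 + 208) = -855/204 = -855*1/204 = -285/68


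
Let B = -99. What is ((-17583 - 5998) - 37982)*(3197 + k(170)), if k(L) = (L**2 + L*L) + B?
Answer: -3749063574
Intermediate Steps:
k(L) = -99 + 2*L**2 (k(L) = (L**2 + L*L) - 99 = (L**2 + L**2) - 99 = 2*L**2 - 99 = -99 + 2*L**2)
((-17583 - 5998) - 37982)*(3197 + k(170)) = ((-17583 - 5998) - 37982)*(3197 + (-99 + 2*170**2)) = (-23581 - 37982)*(3197 + (-99 + 2*28900)) = -61563*(3197 + (-99 + 57800)) = -61563*(3197 + 57701) = -61563*60898 = -3749063574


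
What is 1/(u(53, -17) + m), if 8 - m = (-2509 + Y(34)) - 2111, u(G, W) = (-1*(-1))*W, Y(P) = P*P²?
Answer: -1/34693 ≈ -2.8824e-5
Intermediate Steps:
Y(P) = P³
u(G, W) = W (u(G, W) = 1*W = W)
m = -34676 (m = 8 - ((-2509 + 34³) - 2111) = 8 - ((-2509 + 39304) - 2111) = 8 - (36795 - 2111) = 8 - 1*34684 = 8 - 34684 = -34676)
1/(u(53, -17) + m) = 1/(-17 - 34676) = 1/(-34693) = -1/34693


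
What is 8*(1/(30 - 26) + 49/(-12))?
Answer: -92/3 ≈ -30.667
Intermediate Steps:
8*(1/(30 - 26) + 49/(-12)) = 8*(1/4 + 49*(-1/12)) = 8*(¼ - 49/12) = 8*(-23/6) = -92/3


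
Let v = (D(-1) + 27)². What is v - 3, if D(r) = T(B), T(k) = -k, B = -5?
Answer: 1021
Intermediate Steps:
D(r) = 5 (D(r) = -1*(-5) = 5)
v = 1024 (v = (5 + 27)² = 32² = 1024)
v - 3 = 1024 - 3 = 1021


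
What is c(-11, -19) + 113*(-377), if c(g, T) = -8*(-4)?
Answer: -42569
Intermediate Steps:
c(g, T) = 32
c(-11, -19) + 113*(-377) = 32 + 113*(-377) = 32 - 42601 = -42569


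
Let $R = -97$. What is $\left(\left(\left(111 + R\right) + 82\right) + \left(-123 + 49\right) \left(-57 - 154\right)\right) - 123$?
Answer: $15587$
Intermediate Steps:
$\left(\left(\left(111 + R\right) + 82\right) + \left(-123 + 49\right) \left(-57 - 154\right)\right) - 123 = \left(\left(\left(111 - 97\right) + 82\right) + \left(-123 + 49\right) \left(-57 - 154\right)\right) - 123 = \left(\left(14 + 82\right) - -15614\right) - 123 = \left(96 + 15614\right) - 123 = 15710 - 123 = 15587$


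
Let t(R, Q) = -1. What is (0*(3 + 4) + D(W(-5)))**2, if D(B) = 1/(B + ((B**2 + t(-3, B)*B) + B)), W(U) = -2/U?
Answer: 625/196 ≈ 3.1888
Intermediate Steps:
D(B) = 1/(B + B**2) (D(B) = 1/(B + ((B**2 - B) + B)) = 1/(B + B**2))
(0*(3 + 4) + D(W(-5)))**2 = (0*(3 + 4) + 1/(((-2/(-5)))*(1 - 2/(-5))))**2 = (0*7 + 1/(((-2*(-1/5)))*(1 - 2*(-1/5))))**2 = (0 + 1/((2/5)*(1 + 2/5)))**2 = (0 + 5/(2*(7/5)))**2 = (0 + (5/2)*(5/7))**2 = (0 + 25/14)**2 = (25/14)**2 = 625/196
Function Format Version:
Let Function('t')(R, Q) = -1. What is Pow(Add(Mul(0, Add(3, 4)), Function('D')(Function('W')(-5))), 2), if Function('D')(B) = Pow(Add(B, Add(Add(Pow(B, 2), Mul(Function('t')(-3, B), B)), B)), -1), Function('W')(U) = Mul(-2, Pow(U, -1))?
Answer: Rational(625, 196) ≈ 3.1888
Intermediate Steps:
Function('D')(B) = Pow(Add(B, Pow(B, 2)), -1) (Function('D')(B) = Pow(Add(B, Add(Add(Pow(B, 2), Mul(-1, B)), B)), -1) = Pow(Add(B, Pow(B, 2)), -1))
Pow(Add(Mul(0, Add(3, 4)), Function('D')(Function('W')(-5))), 2) = Pow(Add(Mul(0, Add(3, 4)), Mul(Pow(Mul(-2, Pow(-5, -1)), -1), Pow(Add(1, Mul(-2, Pow(-5, -1))), -1))), 2) = Pow(Add(Mul(0, 7), Mul(Pow(Mul(-2, Rational(-1, 5)), -1), Pow(Add(1, Mul(-2, Rational(-1, 5))), -1))), 2) = Pow(Add(0, Mul(Pow(Rational(2, 5), -1), Pow(Add(1, Rational(2, 5)), -1))), 2) = Pow(Add(0, Mul(Rational(5, 2), Pow(Rational(7, 5), -1))), 2) = Pow(Add(0, Mul(Rational(5, 2), Rational(5, 7))), 2) = Pow(Add(0, Rational(25, 14)), 2) = Pow(Rational(25, 14), 2) = Rational(625, 196)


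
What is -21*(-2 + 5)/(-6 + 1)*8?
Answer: 504/5 ≈ 100.80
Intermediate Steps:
-21*(-2 + 5)/(-6 + 1)*8 = -63/(-5)*8 = -63*(-1)/5*8 = -21*(-⅗)*8 = (63/5)*8 = 504/5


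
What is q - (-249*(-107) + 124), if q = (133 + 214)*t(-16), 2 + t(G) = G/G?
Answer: -27114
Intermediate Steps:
t(G) = -1 (t(G) = -2 + G/G = -2 + 1 = -1)
q = -347 (q = (133 + 214)*(-1) = 347*(-1) = -347)
q - (-249*(-107) + 124) = -347 - (-249*(-107) + 124) = -347 - (26643 + 124) = -347 - 1*26767 = -347 - 26767 = -27114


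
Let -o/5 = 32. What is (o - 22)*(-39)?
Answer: 7098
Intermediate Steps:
o = -160 (o = -5*32 = -160)
(o - 22)*(-39) = (-160 - 22)*(-39) = -182*(-39) = 7098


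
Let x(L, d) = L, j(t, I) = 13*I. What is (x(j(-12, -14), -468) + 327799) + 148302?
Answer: 475919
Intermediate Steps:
(x(j(-12, -14), -468) + 327799) + 148302 = (13*(-14) + 327799) + 148302 = (-182 + 327799) + 148302 = 327617 + 148302 = 475919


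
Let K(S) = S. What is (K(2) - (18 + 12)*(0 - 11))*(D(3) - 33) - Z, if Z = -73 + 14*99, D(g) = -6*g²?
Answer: -30197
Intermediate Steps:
Z = 1313 (Z = -73 + 1386 = 1313)
(K(2) - (18 + 12)*(0 - 11))*(D(3) - 33) - Z = (2 - (18 + 12)*(0 - 11))*(-6*3² - 33) - 1*1313 = (2 - 30*(-11))*(-6*9 - 33) - 1313 = (2 - 1*(-330))*(-54 - 33) - 1313 = (2 + 330)*(-87) - 1313 = 332*(-87) - 1313 = -28884 - 1313 = -30197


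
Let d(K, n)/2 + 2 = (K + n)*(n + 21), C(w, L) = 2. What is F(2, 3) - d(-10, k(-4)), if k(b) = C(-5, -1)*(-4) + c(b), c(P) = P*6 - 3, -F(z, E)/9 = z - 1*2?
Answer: -1256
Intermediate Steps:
F(z, E) = 18 - 9*z (F(z, E) = -9*(z - 1*2) = -9*(z - 2) = -9*(-2 + z) = 18 - 9*z)
c(P) = -3 + 6*P (c(P) = 6*P - 3 = -3 + 6*P)
k(b) = -11 + 6*b (k(b) = 2*(-4) + (-3 + 6*b) = -8 + (-3 + 6*b) = -11 + 6*b)
d(K, n) = -4 + 2*(21 + n)*(K + n) (d(K, n) = -4 + 2*((K + n)*(n + 21)) = -4 + 2*((K + n)*(21 + n)) = -4 + 2*((21 + n)*(K + n)) = -4 + 2*(21 + n)*(K + n))
F(2, 3) - d(-10, k(-4)) = (18 - 9*2) - (-4 + 2*(-11 + 6*(-4))² + 42*(-10) + 42*(-11 + 6*(-4)) + 2*(-10)*(-11 + 6*(-4))) = (18 - 18) - (-4 + 2*(-11 - 24)² - 420 + 42*(-11 - 24) + 2*(-10)*(-11 - 24)) = 0 - (-4 + 2*(-35)² - 420 + 42*(-35) + 2*(-10)*(-35)) = 0 - (-4 + 2*1225 - 420 - 1470 + 700) = 0 - (-4 + 2450 - 420 - 1470 + 700) = 0 - 1*1256 = 0 - 1256 = -1256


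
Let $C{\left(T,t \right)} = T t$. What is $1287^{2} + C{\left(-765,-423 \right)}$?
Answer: $1979964$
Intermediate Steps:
$1287^{2} + C{\left(-765,-423 \right)} = 1287^{2} - -323595 = 1656369 + 323595 = 1979964$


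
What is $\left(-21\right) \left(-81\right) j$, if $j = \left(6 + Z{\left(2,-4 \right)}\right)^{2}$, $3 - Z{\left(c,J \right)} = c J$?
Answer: $491589$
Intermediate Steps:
$Z{\left(c,J \right)} = 3 - J c$ ($Z{\left(c,J \right)} = 3 - c J = 3 - J c$)
$j = 289$ ($j = \left(6 - \left(-3 - 8\right)\right)^{2} = \left(6 + \left(3 + 8\right)\right)^{2} = \left(6 + 11\right)^{2} = 17^{2} = 289$)
$\left(-21\right) \left(-81\right) j = \left(-21\right) \left(-81\right) 289 = 1701 \cdot 289 = 491589$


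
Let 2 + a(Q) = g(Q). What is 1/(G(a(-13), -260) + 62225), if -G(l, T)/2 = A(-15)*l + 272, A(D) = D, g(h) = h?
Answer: 1/61231 ≈ 1.6332e-5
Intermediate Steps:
a(Q) = -2 + Q
G(l, T) = -544 + 30*l (G(l, T) = -2*(-15*l + 272) = -2*(272 - 15*l) = -544 + 30*l)
1/(G(a(-13), -260) + 62225) = 1/((-544 + 30*(-2 - 13)) + 62225) = 1/((-544 + 30*(-15)) + 62225) = 1/((-544 - 450) + 62225) = 1/(-994 + 62225) = 1/61231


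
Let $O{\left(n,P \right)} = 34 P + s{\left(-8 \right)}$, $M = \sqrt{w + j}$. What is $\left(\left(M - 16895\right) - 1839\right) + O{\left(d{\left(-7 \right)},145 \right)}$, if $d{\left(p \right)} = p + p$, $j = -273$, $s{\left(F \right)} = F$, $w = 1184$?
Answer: $-13812 + \sqrt{911} \approx -13782.0$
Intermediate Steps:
$d{\left(p \right)} = 2 p$
$M = \sqrt{911}$ ($M = \sqrt{1184 - 273} = \sqrt{911} \approx 30.183$)
$O{\left(n,P \right)} = -8 + 34 P$ ($O{\left(n,P \right)} = 34 P - 8 = -8 + 34 P$)
$\left(\left(M - 16895\right) - 1839\right) + O{\left(d{\left(-7 \right)},145 \right)} = \left(\left(\sqrt{911} - 16895\right) - 1839\right) + \left(-8 + 34 \cdot 145\right) = \left(\left(-16895 + \sqrt{911}\right) - 1839\right) + \left(-8 + 4930\right) = \left(-18734 + \sqrt{911}\right) + 4922 = -13812 + \sqrt{911}$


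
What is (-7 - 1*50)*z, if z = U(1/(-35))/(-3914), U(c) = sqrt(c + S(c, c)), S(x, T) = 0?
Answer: 3*I*sqrt(35)/7210 ≈ 0.0024616*I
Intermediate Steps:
U(c) = sqrt(c) (U(c) = sqrt(c + 0) = sqrt(c))
z = -I*sqrt(35)/136990 (z = sqrt(1/(-35))/(-3914) = sqrt(-1/35)*(-1/3914) = (I*sqrt(35)/35)*(-1/3914) = -I*sqrt(35)/136990 ≈ -4.3186e-5*I)
(-7 - 1*50)*z = (-7 - 1*50)*(-I*sqrt(35)/136990) = (-7 - 50)*(-I*sqrt(35)/136990) = -(-3)*I*sqrt(35)/7210 = 3*I*sqrt(35)/7210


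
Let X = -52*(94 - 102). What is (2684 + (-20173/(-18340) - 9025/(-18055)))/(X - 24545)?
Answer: -177855834563/1597960880460 ≈ -0.11130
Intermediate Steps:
X = 416 (X = -52*(-8) = 416)
(2684 + (-20173/(-18340) - 9025/(-18055)))/(X - 24545) = (2684 + (-20173/(-18340) - 9025/(-18055)))/(416 - 24545) = (2684 + (-20173*(-1/18340) - 9025*(-1/18055)))/(-24129) = (2684 + (20173/18340 + 1805/3611))*(-1/24129) = (2684 + 105948403/66225740)*(-1/24129) = (177855834563/66225740)*(-1/24129) = -177855834563/1597960880460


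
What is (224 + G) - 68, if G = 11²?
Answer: 277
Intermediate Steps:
G = 121
(224 + G) - 68 = (224 + 121) - 68 = 345 - 68 = 277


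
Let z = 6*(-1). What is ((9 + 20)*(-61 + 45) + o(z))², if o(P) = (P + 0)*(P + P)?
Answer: 153664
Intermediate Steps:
z = -6
o(P) = 2*P² (o(P) = P*(2*P) = 2*P²)
((9 + 20)*(-61 + 45) + o(z))² = ((9 + 20)*(-61 + 45) + 2*(-6)²)² = (29*(-16) + 2*36)² = (-464 + 72)² = (-392)² = 153664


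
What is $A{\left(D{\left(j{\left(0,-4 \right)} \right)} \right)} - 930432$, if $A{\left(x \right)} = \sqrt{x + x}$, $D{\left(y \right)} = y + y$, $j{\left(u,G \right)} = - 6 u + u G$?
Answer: $-930432$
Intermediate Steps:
$j{\left(u,G \right)} = - 6 u + G u$
$D{\left(y \right)} = 2 y$
$A{\left(x \right)} = \sqrt{2} \sqrt{x}$ ($A{\left(x \right)} = \sqrt{2 x} = \sqrt{2} \sqrt{x}$)
$A{\left(D{\left(j{\left(0,-4 \right)} \right)} \right)} - 930432 = \sqrt{2} \sqrt{2 \cdot 0 \left(-6 - 4\right)} - 930432 = \sqrt{2} \sqrt{2 \cdot 0 \left(-10\right)} - 930432 = \sqrt{2} \sqrt{2 \cdot 0} - 930432 = \sqrt{2} \sqrt{0} - 930432 = \sqrt{2} \cdot 0 - 930432 = 0 - 930432 = -930432$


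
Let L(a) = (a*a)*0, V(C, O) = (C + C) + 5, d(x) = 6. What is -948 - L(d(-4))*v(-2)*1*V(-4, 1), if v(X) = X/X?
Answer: -948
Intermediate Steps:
V(C, O) = 5 + 2*C (V(C, O) = 2*C + 5 = 5 + 2*C)
L(a) = 0 (L(a) = a**2*0 = 0)
v(X) = 1
-948 - L(d(-4))*v(-2)*1*V(-4, 1) = -948 - 0*1*1*(5 + 2*(-4)) = -948 - 0*1*(5 - 8) = -948 - 0*1*(-3) = -948 - 0*(-3) = -948 - 1*0 = -948 + 0 = -948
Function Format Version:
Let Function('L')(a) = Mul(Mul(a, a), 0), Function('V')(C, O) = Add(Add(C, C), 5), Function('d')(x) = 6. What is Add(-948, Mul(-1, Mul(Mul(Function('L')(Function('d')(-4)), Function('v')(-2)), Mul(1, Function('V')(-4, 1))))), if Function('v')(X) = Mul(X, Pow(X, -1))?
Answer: -948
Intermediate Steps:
Function('V')(C, O) = Add(5, Mul(2, C)) (Function('V')(C, O) = Add(Mul(2, C), 5) = Add(5, Mul(2, C)))
Function('L')(a) = 0 (Function('L')(a) = Mul(Pow(a, 2), 0) = 0)
Function('v')(X) = 1
Add(-948, Mul(-1, Mul(Mul(Function('L')(Function('d')(-4)), Function('v')(-2)), Mul(1, Function('V')(-4, 1))))) = Add(-948, Mul(-1, Mul(Mul(0, 1), Mul(1, Add(5, Mul(2, -4)))))) = Add(-948, Mul(-1, Mul(0, Mul(1, Add(5, -8))))) = Add(-948, Mul(-1, Mul(0, Mul(1, -3)))) = Add(-948, Mul(-1, Mul(0, -3))) = Add(-948, Mul(-1, 0)) = Add(-948, 0) = -948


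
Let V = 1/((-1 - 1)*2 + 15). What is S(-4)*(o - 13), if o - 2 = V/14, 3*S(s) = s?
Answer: 3386/231 ≈ 14.658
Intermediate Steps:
S(s) = s/3
V = 1/11 (V = 1/(-2*2 + 15) = 1/(-4 + 15) = 1/11 ≈ 0.090909)
o = 309/154 (o = 2 + (1/11)/14 = 2 + (1/11)*(1/14) = 2 + 1/154 = 309/154 ≈ 2.0065)
S(-4)*(o - 13) = ((1/3)*(-4))*(309/154 - 13) = -4/3*(-1693/154) = 3386/231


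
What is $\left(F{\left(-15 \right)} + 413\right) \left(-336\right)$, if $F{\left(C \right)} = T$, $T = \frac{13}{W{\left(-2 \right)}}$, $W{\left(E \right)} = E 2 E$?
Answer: $-139314$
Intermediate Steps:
$W{\left(E \right)} = 2 E^{2}$ ($W{\left(E \right)} = 2 E E = 2 E^{2}$)
$T = \frac{13}{8}$ ($T = \frac{13}{2 \left(-2\right)^{2}} = \frac{13}{2 \cdot 4} = \frac{13}{8} \approx 1.625$)
$F{\left(C \right)} = \frac{13}{8}$
$\left(F{\left(-15 \right)} + 413\right) \left(-336\right) = \left(\frac{13}{8} + 413\right) \left(-336\right) = \frac{3317}{8} \left(-336\right) = -139314$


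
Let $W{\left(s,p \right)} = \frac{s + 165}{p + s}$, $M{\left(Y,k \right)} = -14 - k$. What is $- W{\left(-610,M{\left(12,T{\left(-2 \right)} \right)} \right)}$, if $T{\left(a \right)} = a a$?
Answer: $- \frac{445}{628} \approx -0.7086$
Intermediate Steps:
$T{\left(a \right)} = a^{2}$
$W{\left(s,p \right)} = \frac{165 + s}{p + s}$
$- W{\left(-610,M{\left(12,T{\left(-2 \right)} \right)} \right)} = - \frac{165 - 610}{\left(-14 - \left(-2\right)^{2}\right) - 610} = - \frac{-445}{\left(-14 - 4\right) - 610} = - \frac{-445}{-18 - 610} = - \frac{-445}{-628} = - \frac{\left(-1\right) \left(-445\right)}{628} = \left(-1\right) \frac{445}{628} = - \frac{445}{628}$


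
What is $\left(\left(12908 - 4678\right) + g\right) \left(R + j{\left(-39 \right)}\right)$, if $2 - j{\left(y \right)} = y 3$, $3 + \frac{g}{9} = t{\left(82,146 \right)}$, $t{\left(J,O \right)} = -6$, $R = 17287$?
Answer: $141841494$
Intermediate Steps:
$g = -81$ ($g = -27 + 9 \left(-6\right) = -27 - 54 = -81$)
$j{\left(y \right)} = 2 - 3 y$ ($j{\left(y \right)} = 2 - y 3 = 2 - 3 y$)
$\left(\left(12908 - 4678\right) + g\right) \left(R + j{\left(-39 \right)}\right) = \left(\left(12908 - 4678\right) - 81\right) \left(17287 + \left(2 - -117\right)\right) = \left(8230 - 81\right) \left(17287 + \left(2 + 117\right)\right) = 8149 \left(17287 + 119\right) = 8149 \cdot 17406 = 141841494$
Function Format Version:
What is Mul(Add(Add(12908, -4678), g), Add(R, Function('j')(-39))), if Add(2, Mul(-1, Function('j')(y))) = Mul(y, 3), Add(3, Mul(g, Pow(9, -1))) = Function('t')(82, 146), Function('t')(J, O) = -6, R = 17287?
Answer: 141841494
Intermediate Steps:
g = -81 (g = Add(-27, Mul(9, -6)) = Add(-27, -54) = -81)
Function('j')(y) = Add(2, Mul(-3, y)) (Function('j')(y) = Add(2, Mul(-1, Mul(y, 3))) = Add(2, Mul(-1, Mul(3, y))) = Add(2, Mul(-3, y)))
Mul(Add(Add(12908, -4678), g), Add(R, Function('j')(-39))) = Mul(Add(Add(12908, -4678), -81), Add(17287, Add(2, Mul(-3, -39)))) = Mul(Add(8230, -81), Add(17287, Add(2, 117))) = Mul(8149, Add(17287, 119)) = Mul(8149, 17406) = 141841494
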